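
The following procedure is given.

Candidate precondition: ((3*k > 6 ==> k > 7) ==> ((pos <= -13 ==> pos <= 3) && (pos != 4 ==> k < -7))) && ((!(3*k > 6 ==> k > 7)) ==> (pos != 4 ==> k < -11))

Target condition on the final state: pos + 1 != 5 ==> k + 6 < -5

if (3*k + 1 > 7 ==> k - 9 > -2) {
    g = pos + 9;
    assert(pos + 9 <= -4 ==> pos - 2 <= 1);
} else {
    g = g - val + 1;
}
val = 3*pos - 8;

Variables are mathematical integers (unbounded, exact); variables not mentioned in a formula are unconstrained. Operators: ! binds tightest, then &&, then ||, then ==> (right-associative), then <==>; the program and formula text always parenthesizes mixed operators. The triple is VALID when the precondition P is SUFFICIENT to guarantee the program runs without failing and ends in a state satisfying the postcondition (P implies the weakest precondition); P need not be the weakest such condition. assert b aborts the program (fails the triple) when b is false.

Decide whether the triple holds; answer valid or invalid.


Working backward. After the program, the postcondition pos + 1 != 5 ==> k + 6 < -5 must hold; in canonical form it is pos != 4 ==> k < -11.
Before val := 3*pos - 8: pos != 4 ==> k < -11
Then branch requires (pos <= -13 ==> pos <= 3) && (pos != 4 ==> k < -11); else branch requires pos != 4 ==> k < -11.
Before the if: ((3*k > 6 ==> k > 7) ==> ((pos <= -13 ==> pos <= 3) && (pos != 4 ==> k < -11))) && ((!(3*k > 6 ==> k > 7)) ==> (pos != 4 ==> k < -11))
The weakest precondition is ((3*k > 6 ==> k > 7) ==> ((pos <= -13 ==> pos <= 3) && (pos != 4 ==> k < -11))) && ((!(3*k > 6 ==> k > 7)) ==> (pos != 4 ==> k < -11)).
Check whether ((3*k > 6 ==> k > 7) ==> ((pos <= -13 ==> pos <= 3) && (pos != 4 ==> k < -7))) && ((!(3*k > 6 ==> k > 7)) ==> (pos != 4 ==> k < -11)) implies it.
Countermodel: at the initial state k = -8, pos = 5, the precondition holds but the weakest precondition fails.
Answer: invalid


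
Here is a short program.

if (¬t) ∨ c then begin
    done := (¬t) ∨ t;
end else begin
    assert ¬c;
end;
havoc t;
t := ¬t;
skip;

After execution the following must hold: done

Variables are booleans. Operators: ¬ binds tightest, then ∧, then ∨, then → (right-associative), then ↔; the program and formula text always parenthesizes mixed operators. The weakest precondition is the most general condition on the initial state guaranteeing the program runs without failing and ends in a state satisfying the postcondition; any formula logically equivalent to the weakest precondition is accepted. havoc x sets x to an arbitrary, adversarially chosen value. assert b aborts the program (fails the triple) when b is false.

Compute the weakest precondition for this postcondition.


Working backward. After the program, done must hold.
Before skip: done
Before t := ¬t: done
Before havoc t: done
Then branch requires true; else branch requires (¬c) ∧ done.
Before the if: (¬((¬t) ∨ c)) → ((¬c) ∧ done)
Answer: WP = (¬((¬t) ∨ c)) → ((¬c) ∧ done)


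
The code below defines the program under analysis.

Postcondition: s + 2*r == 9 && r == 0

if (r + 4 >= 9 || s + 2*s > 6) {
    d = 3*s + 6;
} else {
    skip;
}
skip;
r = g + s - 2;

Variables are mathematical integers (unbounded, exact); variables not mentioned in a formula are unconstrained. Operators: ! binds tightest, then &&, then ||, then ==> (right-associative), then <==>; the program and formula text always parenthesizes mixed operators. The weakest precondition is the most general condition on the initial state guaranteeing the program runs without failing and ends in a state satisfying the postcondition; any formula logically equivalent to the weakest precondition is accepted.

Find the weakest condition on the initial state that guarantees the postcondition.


Working backward. After the program, the postcondition s + 2*r == 9 && r == 0 must hold; in canonical form it is 2*r + s == 9 && r == 0.
Before r := g + s - 2: 2*g + 3*s == 13 && g + s == 2
Before skip: 2*g + 3*s == 13 && g + s == 2
Then branch requires 2*g + 3*s == 13 && g + s == 2; else branch requires 2*g + 3*s == 13 && g + s == 2.
Before the if: ((r >= 5 || 3*s > 6) ==> (2*g + 3*s == 13 && g + s == 2)) && ((!(r >= 5 || 3*s > 6)) ==> (2*g + 3*s == 13 && g + s == 2))
Answer: WP = ((r >= 5 || 3*s > 6) ==> (2*g + 3*s == 13 && g + s == 2)) && ((!(r >= 5 || 3*s > 6)) ==> (2*g + 3*s == 13 && g + s == 2))


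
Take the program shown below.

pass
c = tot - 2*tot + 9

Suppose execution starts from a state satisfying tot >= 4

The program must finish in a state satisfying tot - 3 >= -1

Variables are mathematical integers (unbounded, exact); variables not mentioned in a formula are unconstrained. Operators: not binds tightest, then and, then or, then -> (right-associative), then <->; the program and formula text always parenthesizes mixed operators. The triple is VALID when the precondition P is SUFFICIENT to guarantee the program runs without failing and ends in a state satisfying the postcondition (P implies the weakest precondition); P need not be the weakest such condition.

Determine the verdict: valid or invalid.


Working backward. After the program, the postcondition tot - 3 >= -1 must hold; in canonical form it is tot >= 2.
Before c := tot - 2*tot + 9: tot >= 2
Before skip: tot >= 2
The weakest precondition is tot >= 2.
Check whether tot >= 4 implies it.
Every state satisfying the precondition satisfies the weakest precondition: the implication holds.
Answer: valid


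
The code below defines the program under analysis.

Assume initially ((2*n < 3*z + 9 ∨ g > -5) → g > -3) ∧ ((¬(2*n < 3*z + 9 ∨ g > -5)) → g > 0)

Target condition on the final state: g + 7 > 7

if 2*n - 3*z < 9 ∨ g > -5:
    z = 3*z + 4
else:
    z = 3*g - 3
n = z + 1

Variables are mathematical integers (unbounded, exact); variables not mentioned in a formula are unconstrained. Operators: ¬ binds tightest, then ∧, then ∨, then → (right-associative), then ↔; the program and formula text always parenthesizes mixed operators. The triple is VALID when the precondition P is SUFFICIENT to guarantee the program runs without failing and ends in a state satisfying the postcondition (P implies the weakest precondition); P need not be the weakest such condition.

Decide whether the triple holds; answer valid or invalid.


Working backward. After the program, the postcondition g + 7 > 7 must hold; in canonical form it is g > 0.
Before n := z + 1: g > 0
Then branch requires g > 0; else branch requires g > 0.
Before the if: ((2*n < 3*z + 9 ∨ g > -5) → g > 0) ∧ ((¬(2*n < 3*z + 9 ∨ g > -5)) → g > 0)
The weakest precondition is ((2*n < 3*z + 9 ∨ g > -5) → g > 0) ∧ ((¬(2*n < 3*z + 9 ∨ g > -5)) → g > 0).
Check whether ((2*n < 3*z + 9 ∨ g > -5) → g > -3) ∧ ((¬(2*n < 3*z + 9 ∨ g > -5)) → g > 0) implies it.
Countermodel: at the initial state g = 0, n = 0, z = 0, the precondition holds but the weakest precondition fails.
Answer: invalid


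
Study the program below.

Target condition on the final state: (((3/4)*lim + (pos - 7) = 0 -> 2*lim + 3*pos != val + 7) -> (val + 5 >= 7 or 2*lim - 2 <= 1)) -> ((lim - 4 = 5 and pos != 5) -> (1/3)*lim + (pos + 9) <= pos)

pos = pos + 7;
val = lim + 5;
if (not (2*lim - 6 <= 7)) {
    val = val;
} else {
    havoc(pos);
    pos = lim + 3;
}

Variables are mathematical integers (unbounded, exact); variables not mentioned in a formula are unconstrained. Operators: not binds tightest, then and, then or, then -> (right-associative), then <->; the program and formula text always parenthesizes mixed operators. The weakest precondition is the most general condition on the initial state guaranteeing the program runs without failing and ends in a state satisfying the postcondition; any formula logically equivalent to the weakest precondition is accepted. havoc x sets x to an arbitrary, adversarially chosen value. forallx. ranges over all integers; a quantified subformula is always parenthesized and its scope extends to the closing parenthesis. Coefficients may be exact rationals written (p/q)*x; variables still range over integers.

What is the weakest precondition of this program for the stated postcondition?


Working backward. After the program, the postcondition (((3/4)*lim + (pos - 7) = 0 -> 2*lim + 3*pos != val + 7) -> (val + 5 >= 7 or 2*lim - 2 <= 1)) -> ((lim - 4 = 5 and pos != 5) -> (1/3)*lim + (pos + 9) <= pos) must hold; in canonical form it is (((3/4)*lim + pos = 7 -> 2*lim + 3*pos != val + 7) -> (val >= 2 or 2*lim <= 3)) -> ((lim = 9 and pos != 5) -> (1/3)*lim <= -9).
Then branch requires (((3/4)*lim + pos = 7 -> 2*lim + 3*pos != val + 7) -> (val >= 2 or 2*lim <= 3)) -> ((lim = 9 and pos != 5) -> (1/3)*lim <= -9); else branch requires (((7/4)*lim = 4 -> 5*lim != val - 2) -> (val >= 2 or 2*lim <= 3)) -> ((lim = 9 and lim != 2) -> (1/3)*lim <= -9).
Before the if: ((not (2*lim <= 13)) -> ((((3/4)*lim + pos = 7 -> 2*lim + 3*pos != val + 7) -> (val >= 2 or 2*lim <= 3)) -> ((lim = 9 and pos != 5) -> (1/3)*lim <= -9))) and (2*lim <= 13 -> ((((7/4)*lim = 4 -> 5*lim != val - 2) -> (val >= 2 or 2*lim <= 3)) -> ((lim = 9 and lim != 2) -> (1/3)*lim <= -9)))
Before val := lim + 5: ((not (2*lim <= 13)) -> ((((3/4)*lim + pos = 7 -> lim + 3*pos != 12) -> (lim >= -3 or 2*lim <= 3)) -> ((lim = 9 and pos != 5) -> (1/3)*lim <= -9))) and (2*lim <= 13 -> ((((7/4)*lim = 4 -> 4*lim != 3) -> (lim >= -3 or 2*lim <= 3)) -> ((lim = 9 and lim != 2) -> (1/3)*lim <= -9)))
Before pos := pos + 7: ((not (2*lim <= 13)) -> ((((3/4)*lim + pos = 0 -> lim + 3*pos != -9) -> (lim >= -3 or 2*lim <= 3)) -> ((lim = 9 and pos != -2) -> (1/3)*lim <= -9))) and (2*lim <= 13 -> ((((7/4)*lim = 4 -> 4*lim != 3) -> (lim >= -3 or 2*lim <= 3)) -> ((lim = 9 and lim != 2) -> (1/3)*lim <= -9)))
Answer: WP = ((not (2*lim <= 13)) -> ((((3/4)*lim + pos = 0 -> lim + 3*pos != -9) -> (lim >= -3 or 2*lim <= 3)) -> ((lim = 9 and pos != -2) -> (1/3)*lim <= -9))) and (2*lim <= 13 -> ((((7/4)*lim = 4 -> 4*lim != 3) -> (lim >= -3 or 2*lim <= 3)) -> ((lim = 9 and lim != 2) -> (1/3)*lim <= -9)))


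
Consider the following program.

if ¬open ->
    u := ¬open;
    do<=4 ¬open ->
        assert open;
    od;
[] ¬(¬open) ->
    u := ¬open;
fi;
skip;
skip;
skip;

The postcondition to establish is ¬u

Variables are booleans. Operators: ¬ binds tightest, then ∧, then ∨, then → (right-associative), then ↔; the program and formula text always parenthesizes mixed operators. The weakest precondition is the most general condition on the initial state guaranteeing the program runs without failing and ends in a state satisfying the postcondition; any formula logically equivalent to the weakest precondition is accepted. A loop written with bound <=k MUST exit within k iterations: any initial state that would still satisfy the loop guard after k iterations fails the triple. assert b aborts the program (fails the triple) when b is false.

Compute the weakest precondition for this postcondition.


Working backward. After the program, ¬u must hold.
Before skip: ¬u
Before skip: ¬u
Before skip: ¬u
Then branch requires (¬open) → (open ∧ ((¬open) → (open ∧ ((¬open) → (open ∧ ((¬open) → open)))))); else branch requires open.
Before the if: (¬open) → ((¬open) → (open ∧ ((¬open) → (open ∧ ((¬open) → (open ∧ ((¬open) → open)))))))
Answer: WP = (¬open) → ((¬open) → (open ∧ ((¬open) → (open ∧ ((¬open) → (open ∧ ((¬open) → open)))))))


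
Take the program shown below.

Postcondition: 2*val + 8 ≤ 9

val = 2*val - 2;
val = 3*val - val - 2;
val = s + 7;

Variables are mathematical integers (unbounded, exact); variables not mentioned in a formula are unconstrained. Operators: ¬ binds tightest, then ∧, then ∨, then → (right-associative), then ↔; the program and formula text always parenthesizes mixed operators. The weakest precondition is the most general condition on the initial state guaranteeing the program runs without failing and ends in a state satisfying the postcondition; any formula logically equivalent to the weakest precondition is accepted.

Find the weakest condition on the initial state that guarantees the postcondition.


Working backward. After the program, the postcondition 2*val + 8 ≤ 9 must hold; in canonical form it is 2*val ≤ 1.
Before val := s + 7: 2*s ≤ -13
Before val := 3*val - val - 2: 2*s ≤ -13
Before val := 2*val - 2: 2*s ≤ -13
Answer: WP = 2*s ≤ -13


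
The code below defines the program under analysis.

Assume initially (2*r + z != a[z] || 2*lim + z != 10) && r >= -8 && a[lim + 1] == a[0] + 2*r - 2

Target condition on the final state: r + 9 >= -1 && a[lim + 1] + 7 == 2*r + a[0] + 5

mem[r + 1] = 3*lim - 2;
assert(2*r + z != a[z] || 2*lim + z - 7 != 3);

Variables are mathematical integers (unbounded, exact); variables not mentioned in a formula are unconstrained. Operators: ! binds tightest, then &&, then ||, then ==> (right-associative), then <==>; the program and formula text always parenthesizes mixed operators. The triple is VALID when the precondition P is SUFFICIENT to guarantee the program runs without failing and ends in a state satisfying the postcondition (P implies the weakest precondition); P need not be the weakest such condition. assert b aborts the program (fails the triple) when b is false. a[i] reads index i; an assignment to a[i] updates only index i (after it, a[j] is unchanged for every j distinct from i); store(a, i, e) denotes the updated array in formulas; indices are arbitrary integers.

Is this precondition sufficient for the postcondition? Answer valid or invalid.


Working backward. After the program, the postcondition r + 9 >= -1 && a[lim + 1] + 7 == 2*r + a[0] + 5 must hold; in canonical form it is r >= -10 && a[lim + 1] == a[0] + 2*r - 2.
Before assert 2*r + z != a[z] || 2*lim + z - 7 != 3: (2*r + z != a[z] || 2*lim + z != 10) && r >= -10 && a[lim + 1] == a[0] + 2*r - 2
Before mem[r + 1] := 3*lim - 2: (2*r + z != a[z] || 2*lim + z != 10) && r >= -10 && a[lim + 1] == a[0] + 2*r - 2
The weakest precondition is (2*r + z != a[z] || 2*lim + z != 10) && r >= -10 && a[lim + 1] == a[0] + 2*r - 2.
Check whether (2*r + z != a[z] || 2*lim + z != 10) && r >= -8 && a[lim + 1] == a[0] + 2*r - 2 implies it.
Every state satisfying the precondition satisfies the weakest precondition: the implication holds.
Answer: valid


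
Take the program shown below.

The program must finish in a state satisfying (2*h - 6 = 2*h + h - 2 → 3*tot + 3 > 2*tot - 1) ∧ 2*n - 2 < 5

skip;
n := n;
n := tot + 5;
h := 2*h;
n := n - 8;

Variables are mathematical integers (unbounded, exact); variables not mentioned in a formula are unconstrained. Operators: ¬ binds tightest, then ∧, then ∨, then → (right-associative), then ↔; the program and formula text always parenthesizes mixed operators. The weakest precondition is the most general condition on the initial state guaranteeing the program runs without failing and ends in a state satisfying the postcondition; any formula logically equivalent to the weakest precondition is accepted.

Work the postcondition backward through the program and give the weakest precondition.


Working backward. After the program, the postcondition (2*h - 6 = 2*h + h - 2 → 3*tot + 3 > 2*tot - 1) ∧ 2*n - 2 < 5 must hold; in canonical form it is (h = -4 → tot > -4) ∧ 2*n < 7.
Before n := n - 8: (h = -4 → tot > -4) ∧ 2*n < 23
Before h := 2*h: (2*h = -4 → tot > -4) ∧ 2*n < 23
Before n := tot + 5: (2*h = -4 → tot > -4) ∧ 2*tot < 13
Before n := n: (2*h = -4 → tot > -4) ∧ 2*tot < 13
Before skip: (2*h = -4 → tot > -4) ∧ 2*tot < 13
Answer: WP = (2*h = -4 → tot > -4) ∧ 2*tot < 13


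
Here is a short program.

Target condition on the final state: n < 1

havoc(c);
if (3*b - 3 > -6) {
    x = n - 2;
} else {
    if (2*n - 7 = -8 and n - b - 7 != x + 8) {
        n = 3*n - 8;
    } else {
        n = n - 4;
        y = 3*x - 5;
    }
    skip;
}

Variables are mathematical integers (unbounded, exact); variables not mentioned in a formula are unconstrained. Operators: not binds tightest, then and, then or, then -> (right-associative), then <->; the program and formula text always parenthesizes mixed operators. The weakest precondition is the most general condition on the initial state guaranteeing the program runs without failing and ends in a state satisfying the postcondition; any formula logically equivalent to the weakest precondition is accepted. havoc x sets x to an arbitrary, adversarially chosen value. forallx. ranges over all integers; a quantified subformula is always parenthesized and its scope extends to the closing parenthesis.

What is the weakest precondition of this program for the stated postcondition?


Working backward. After the program, n < 1 must hold.
Then branch requires n < 1; else branch requires ((2*n = -1 and n != b + x + 15) -> 3*n < 9) and ((not (2*n = -1 and n != b + x + 15)) -> n < 5).
Before the if: (3*b > -3 -> n < 1) and ((not (3*b > -3)) -> (((2*n = -1 and n != b + x + 15) -> 3*n < 9) and ((not (2*n = -1 and n != b + x + 15)) -> n < 5)))
Before havoc c: (3*b > -3 -> n < 1) and ((not (3*b > -3)) -> (((2*n = -1 and n != b + x + 15) -> 3*n < 9) and ((not (2*n = -1 and n != b + x + 15)) -> n < 5)))
Answer: WP = (3*b > -3 -> n < 1) and ((not (3*b > -3)) -> (((2*n = -1 and n != b + x + 15) -> 3*n < 9) and ((not (2*n = -1 and n != b + x + 15)) -> n < 5)))


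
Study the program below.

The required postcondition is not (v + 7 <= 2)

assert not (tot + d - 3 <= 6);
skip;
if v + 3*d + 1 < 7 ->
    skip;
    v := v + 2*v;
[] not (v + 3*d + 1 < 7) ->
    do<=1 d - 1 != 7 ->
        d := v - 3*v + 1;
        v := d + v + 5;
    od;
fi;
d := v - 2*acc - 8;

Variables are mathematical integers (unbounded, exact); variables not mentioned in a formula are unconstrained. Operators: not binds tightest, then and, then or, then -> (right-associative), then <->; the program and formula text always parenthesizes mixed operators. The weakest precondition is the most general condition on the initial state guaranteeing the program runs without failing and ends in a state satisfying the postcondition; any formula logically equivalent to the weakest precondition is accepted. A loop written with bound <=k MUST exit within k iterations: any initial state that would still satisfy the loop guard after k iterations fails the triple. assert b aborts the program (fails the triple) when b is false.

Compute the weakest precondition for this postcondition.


Working backward. After the program, the postcondition not (v + 7 <= 2) must hold; in canonical form it is not (v <= -5).
Before d := v - 2*acc - 8: not (v <= -5)
Then branch requires not (3*v <= -5); else branch requires (d != 8 -> ((not (2*v != -7)) and (not (v >= 11)))) and ((not (d != 8)) -> (not (v <= -5))).
Before the if: (3*d + v < 6 -> (not (3*v <= -5))) and ((not (3*d + v < 6)) -> ((d != 8 -> ((not (2*v != -7)) and (not (v >= 11)))) and ((not (d != 8)) -> (not (v <= -5)))))
Before skip: (3*d + v < 6 -> (not (3*v <= -5))) and ((not (3*d + v < 6)) -> ((d != 8 -> ((not (2*v != -7)) and (not (v >= 11)))) and ((not (d != 8)) -> (not (v <= -5)))))
Before assert not (tot + d - 3 <= 6): (not (d + tot <= 9)) and (3*d + v < 6 -> (not (3*v <= -5))) and ((not (3*d + v < 6)) -> ((d != 8 -> ((not (2*v != -7)) and (not (v >= 11)))) and ((not (d != 8)) -> (not (v <= -5)))))
Answer: WP = (not (d + tot <= 9)) and (3*d + v < 6 -> (not (3*v <= -5))) and ((not (3*d + v < 6)) -> ((d != 8 -> ((not (2*v != -7)) and (not (v >= 11)))) and ((not (d != 8)) -> (not (v <= -5)))))


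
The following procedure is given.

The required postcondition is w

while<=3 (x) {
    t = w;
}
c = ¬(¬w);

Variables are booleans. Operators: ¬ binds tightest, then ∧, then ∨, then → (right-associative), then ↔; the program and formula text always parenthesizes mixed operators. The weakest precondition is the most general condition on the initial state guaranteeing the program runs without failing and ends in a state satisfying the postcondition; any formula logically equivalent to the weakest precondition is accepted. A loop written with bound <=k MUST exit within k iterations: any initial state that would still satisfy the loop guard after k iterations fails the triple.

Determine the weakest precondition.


Working backward. After the program, w must hold.
Before c := ¬(¬w): w
Before the loop (bound <=3), unroll the exhaustion recursion (WP_0 = exit-now case; WP_j = one more guarded iteration, up to j = 3):
  WP_0: (¬x) ∧ w
  WP_1: (x → ((¬x) ∧ w)) ∧ ((¬x) → w)
  WP_2: (x → ((x → ((¬x) ∧ w)) ∧ ((¬x) → w))) ∧ ((¬x) → w)
  WP_3: (x → ((x → ((x → ((¬x) ∧ w)) ∧ ((¬x) → w))) ∧ ((¬x) → w))) ∧ ((¬x) → w)
So before the loop: (x → ((x → ((x → ((¬x) ∧ w)) ∧ ((¬x) → w))) ∧ ((¬x) → w))) ∧ ((¬x) → w)
Answer: WP = (x → ((x → ((x → ((¬x) ∧ w)) ∧ ((¬x) → w))) ∧ ((¬x) → w))) ∧ ((¬x) → w)


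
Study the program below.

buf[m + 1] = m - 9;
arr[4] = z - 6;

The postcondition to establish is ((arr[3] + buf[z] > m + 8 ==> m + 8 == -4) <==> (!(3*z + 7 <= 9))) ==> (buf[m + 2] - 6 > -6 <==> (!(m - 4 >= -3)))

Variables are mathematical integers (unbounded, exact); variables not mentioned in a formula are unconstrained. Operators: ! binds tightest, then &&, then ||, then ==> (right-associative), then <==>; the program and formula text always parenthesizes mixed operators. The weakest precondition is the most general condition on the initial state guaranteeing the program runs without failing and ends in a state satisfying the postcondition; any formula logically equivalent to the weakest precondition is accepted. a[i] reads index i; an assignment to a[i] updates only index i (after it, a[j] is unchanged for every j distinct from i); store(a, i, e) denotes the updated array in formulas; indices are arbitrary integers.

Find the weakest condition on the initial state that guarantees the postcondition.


Working backward. After the program, the postcondition ((arr[3] + buf[z] > m + 8 ==> m + 8 == -4) <==> (!(3*z + 7 <= 9))) ==> (buf[m + 2] - 6 > -6 <==> (!(m - 4 >= -3))) must hold; in canonical form it is ((arr[3] + buf[z] > m + 8 ==> m == -12) <==> (!(3*z <= 2))) ==> (buf[m + 2] > 0 <==> (!(m >= 1))).
Before arr[4] := z - 6: ((arr[3] + buf[z] > m + 8 ==> m == -12) <==> (!(3*z <= 2))) ==> (buf[m + 2] > 0 <==> (!(m >= 1)))
Before buf[m + 1] := m - 9: ((arr[3] + store(buf, m + 1, m - 9)[z] > m + 8 ==> m == -12) <==> (!(3*z <= 2))) ==> (store(buf, m + 1, m - 9)[m + 2] > 0 <==> (!(m >= 1)))
Answer: WP = ((arr[3] + store(buf, m + 1, m - 9)[z] > m + 8 ==> m == -12) <==> (!(3*z <= 2))) ==> (store(buf, m + 1, m - 9)[m + 2] > 0 <==> (!(m >= 1)))


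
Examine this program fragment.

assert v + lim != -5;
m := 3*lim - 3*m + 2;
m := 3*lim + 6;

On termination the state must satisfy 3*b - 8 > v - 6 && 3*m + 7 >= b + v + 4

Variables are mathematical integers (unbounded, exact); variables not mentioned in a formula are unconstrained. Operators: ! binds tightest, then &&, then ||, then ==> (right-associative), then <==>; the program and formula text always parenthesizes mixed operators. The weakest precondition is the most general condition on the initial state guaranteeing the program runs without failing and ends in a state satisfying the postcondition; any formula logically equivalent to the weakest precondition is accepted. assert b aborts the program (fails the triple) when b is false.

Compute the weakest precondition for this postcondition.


Working backward. After the program, the postcondition 3*b - 8 > v - 6 && 3*m + 7 >= b + v + 4 must hold; in canonical form it is 3*b > v + 2 && 3*m >= b + v - 3.
Before m := 3*lim + 6: 3*b > v + 2 && 9*lim >= b + v - 21
Before m := 3*lim - 3*m + 2: 3*b > v + 2 && 9*lim >= b + v - 21
Before assert v + lim != -5: lim + v != -5 && 3*b > v + 2 && 9*lim >= b + v - 21
Answer: WP = lim + v != -5 && 3*b > v + 2 && 9*lim >= b + v - 21


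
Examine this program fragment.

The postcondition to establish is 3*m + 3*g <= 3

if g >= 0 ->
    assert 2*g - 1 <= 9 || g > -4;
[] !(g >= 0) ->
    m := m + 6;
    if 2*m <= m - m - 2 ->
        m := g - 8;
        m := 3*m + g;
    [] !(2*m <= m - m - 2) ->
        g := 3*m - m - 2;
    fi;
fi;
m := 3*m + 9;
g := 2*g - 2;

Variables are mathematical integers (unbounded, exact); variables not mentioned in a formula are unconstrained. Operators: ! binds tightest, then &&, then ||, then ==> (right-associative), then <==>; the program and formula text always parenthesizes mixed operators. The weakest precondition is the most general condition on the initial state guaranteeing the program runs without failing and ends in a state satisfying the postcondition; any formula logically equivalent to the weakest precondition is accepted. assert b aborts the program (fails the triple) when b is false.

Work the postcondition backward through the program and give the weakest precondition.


Working backward. After the program, the postcondition 3*m + 3*g <= 3 must hold; in canonical form it is 3*g + 3*m <= 3.
Before g := 2*g - 2: 6*g + 3*m <= 9
Before m := 3*m + 9: 6*g + 9*m <= -18
Then branch requires (2*g <= 10 || g > -4) && 6*g + 9*m <= -18; else branch requires (2*m <= -14 ==> 42*g <= 198) && ((!(2*m <= -14)) ==> 21*m <= -132).
Before the if: (g >= 0 ==> ((2*g <= 10 || g > -4) && 6*g + 9*m <= -18)) && ((!(g >= 0)) ==> ((2*m <= -14 ==> 42*g <= 198) && ((!(2*m <= -14)) ==> 21*m <= -132)))
Answer: WP = (g >= 0 ==> ((2*g <= 10 || g > -4) && 6*g + 9*m <= -18)) && ((!(g >= 0)) ==> ((2*m <= -14 ==> 42*g <= 198) && ((!(2*m <= -14)) ==> 21*m <= -132)))


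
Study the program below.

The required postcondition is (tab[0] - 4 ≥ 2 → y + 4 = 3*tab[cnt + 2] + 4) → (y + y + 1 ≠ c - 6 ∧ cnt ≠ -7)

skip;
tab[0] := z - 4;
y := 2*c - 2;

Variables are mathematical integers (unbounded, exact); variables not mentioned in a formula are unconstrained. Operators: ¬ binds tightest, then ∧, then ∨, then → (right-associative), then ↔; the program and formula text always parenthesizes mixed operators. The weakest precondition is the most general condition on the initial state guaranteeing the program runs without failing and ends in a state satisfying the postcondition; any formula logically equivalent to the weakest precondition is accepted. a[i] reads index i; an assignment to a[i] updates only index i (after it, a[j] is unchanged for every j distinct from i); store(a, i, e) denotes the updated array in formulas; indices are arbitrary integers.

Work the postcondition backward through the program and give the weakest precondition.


Working backward. After the program, the postcondition (tab[0] - 4 ≥ 2 → y + 4 = 3*tab[cnt + 2] + 4) → (y + y + 1 ≠ c - 6 ∧ cnt ≠ -7) must hold; in canonical form it is (tab[0] ≥ 6 → y = 3*tab[cnt + 2]) → (2*y ≠ c - 7 ∧ cnt ≠ -7).
Before y := 2*c - 2: (tab[0] ≥ 6 → 2*c = 3*tab[cnt + 2] + 2) → (3*c ≠ -3 ∧ cnt ≠ -7)
Before tab[0] := z - 4: (z ≥ 10 → 2*c = 3*store(tab, 0, z - 4)[cnt + 2] + 2) → (3*c ≠ -3 ∧ cnt ≠ -7)
Before skip: (z ≥ 10 → 2*c = 3*store(tab, 0, z - 4)[cnt + 2] + 2) → (3*c ≠ -3 ∧ cnt ≠ -7)
Answer: WP = (z ≥ 10 → 2*c = 3*store(tab, 0, z - 4)[cnt + 2] + 2) → (3*c ≠ -3 ∧ cnt ≠ -7)


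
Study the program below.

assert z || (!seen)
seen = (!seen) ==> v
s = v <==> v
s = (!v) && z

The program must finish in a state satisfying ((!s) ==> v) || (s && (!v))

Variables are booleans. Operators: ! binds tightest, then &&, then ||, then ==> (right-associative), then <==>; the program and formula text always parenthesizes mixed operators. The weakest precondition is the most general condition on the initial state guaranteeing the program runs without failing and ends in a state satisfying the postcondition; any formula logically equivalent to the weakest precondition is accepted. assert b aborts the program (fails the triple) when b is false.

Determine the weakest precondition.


Working backward. After the program, ((!s) ==> v) || (s && (!v)) must hold.
Before s := (!v) && z: ((!((!v) && z)) ==> v) || ((!v) && z)
Before s := v <==> v: ((!((!v) && z)) ==> v) || ((!v) && z)
Before seen := (!seen) ==> v: ((!((!v) && z)) ==> v) || ((!v) && z)
Before assert z || (!seen): (z || (!seen)) && (((!((!v) && z)) ==> v) || ((!v) && z))
Answer: WP = (z || (!seen)) && (((!((!v) && z)) ==> v) || ((!v) && z))


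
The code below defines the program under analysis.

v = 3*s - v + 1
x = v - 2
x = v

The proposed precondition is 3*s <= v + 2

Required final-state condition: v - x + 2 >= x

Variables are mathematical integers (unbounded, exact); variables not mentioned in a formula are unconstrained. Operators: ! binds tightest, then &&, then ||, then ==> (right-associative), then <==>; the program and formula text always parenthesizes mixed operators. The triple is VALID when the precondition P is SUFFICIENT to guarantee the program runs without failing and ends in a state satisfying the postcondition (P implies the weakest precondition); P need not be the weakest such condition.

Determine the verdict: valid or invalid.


Working backward. After the program, the postcondition v - x + 2 >= x must hold; in canonical form it is v >= 2*x - 2.
Before x := v: v <= 2
Before x := v - 2: v <= 2
Before v := 3*s - v + 1: 3*s <= v + 1
The weakest precondition is 3*s <= v + 1.
Check whether 3*s <= v + 2 implies it.
Countermodel: at the initial state s = 0, v = -2, the precondition holds but the weakest precondition fails.
Answer: invalid


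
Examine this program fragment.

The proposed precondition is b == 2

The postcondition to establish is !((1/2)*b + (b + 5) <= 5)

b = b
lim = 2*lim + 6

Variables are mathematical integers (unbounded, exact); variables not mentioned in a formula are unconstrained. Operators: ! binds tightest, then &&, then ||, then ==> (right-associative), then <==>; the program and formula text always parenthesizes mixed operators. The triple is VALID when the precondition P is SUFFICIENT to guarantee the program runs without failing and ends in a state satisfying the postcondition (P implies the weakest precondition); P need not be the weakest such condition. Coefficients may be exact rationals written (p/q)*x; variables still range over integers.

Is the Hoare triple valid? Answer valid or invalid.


Working backward. After the program, the postcondition !((1/2)*b + (b + 5) <= 5) must hold; in canonical form it is !((3/2)*b <= 0).
Before lim := 2*lim + 6: !((3/2)*b <= 0)
Before b := b: !((3/2)*b <= 0)
The weakest precondition is !((3/2)*b <= 0).
Check whether b == 2 implies it.
Every state satisfying the precondition satisfies the weakest precondition: the implication holds.
Answer: valid


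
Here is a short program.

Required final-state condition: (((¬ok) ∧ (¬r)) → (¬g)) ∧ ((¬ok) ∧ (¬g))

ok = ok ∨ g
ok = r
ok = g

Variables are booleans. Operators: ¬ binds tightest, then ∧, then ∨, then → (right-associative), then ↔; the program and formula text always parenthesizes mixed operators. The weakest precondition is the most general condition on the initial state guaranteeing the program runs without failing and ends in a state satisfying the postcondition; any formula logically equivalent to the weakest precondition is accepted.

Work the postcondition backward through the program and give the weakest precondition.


Working backward. After the program, the postcondition (((¬ok) ∧ (¬r)) → (¬g)) ∧ ((¬ok) ∧ (¬g)) must hold; in canonical form it is (((¬ok) ∧ (¬r)) → (¬g)) ∧ (¬ok) ∧ (¬g).
Before ok := g: (((¬g) ∧ (¬r)) → (¬g)) ∧ (¬g)
Before ok := r: (((¬g) ∧ (¬r)) → (¬g)) ∧ (¬g)
Before ok := ok ∨ g: (((¬g) ∧ (¬r)) → (¬g)) ∧ (¬g)
Answer: WP = (((¬g) ∧ (¬r)) → (¬g)) ∧ (¬g)


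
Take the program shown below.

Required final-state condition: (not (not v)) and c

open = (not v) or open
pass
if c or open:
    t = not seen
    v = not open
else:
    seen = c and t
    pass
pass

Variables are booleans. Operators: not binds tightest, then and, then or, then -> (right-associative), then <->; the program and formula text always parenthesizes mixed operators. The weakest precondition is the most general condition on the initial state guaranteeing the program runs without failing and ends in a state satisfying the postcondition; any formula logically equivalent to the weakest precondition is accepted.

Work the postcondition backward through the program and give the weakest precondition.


Working backward. After the program, the postcondition (not (not v)) and c must hold; in canonical form it is v and c.
Before skip: v and c
Then branch requires (not open) and c; else branch requires v and c.
Before the if: ((c or open) -> ((not open) and c)) and ((not (c or open)) -> (v and c))
Before skip: ((c or open) -> ((not open) and c)) and ((not (c or open)) -> (v and c))
Before open := (not v) or open: ((c or (not v) or open) -> ((not ((not v) or open)) and c)) and ((not (c or (not v) or open)) -> (v and c))
Answer: WP = ((c or (not v) or open) -> ((not ((not v) or open)) and c)) and ((not (c or (not v) or open)) -> (v and c))


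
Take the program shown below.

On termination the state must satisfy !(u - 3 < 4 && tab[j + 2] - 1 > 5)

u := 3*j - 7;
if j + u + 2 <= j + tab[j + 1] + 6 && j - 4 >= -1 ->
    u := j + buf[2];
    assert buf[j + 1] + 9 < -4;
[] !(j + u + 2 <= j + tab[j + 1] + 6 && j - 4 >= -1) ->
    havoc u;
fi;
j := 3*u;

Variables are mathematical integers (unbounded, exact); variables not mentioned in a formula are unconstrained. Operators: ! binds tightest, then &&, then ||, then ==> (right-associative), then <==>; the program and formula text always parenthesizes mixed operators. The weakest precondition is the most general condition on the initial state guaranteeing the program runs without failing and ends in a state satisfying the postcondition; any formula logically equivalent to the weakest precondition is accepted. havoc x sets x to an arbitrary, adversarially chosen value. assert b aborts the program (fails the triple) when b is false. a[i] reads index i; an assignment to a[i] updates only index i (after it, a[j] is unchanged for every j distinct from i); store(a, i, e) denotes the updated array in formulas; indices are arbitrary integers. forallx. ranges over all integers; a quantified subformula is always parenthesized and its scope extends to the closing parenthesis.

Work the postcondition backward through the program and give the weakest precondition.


Working backward. After the program, the postcondition !(u - 3 < 4 && tab[j + 2] - 1 > 5) must hold; in canonical form it is !(u < 7 && tab[j + 2] > 6).
Before j := 3*u: !(u < 7 && tab[3*u + 2] > 6)
Then branch requires buf[j + 1] < -13 && (!(buf[2] + j < 7 && tab[3*buf[2] + 3*j + 2] > 6)); else branch requires forall u_1. (!(u_1 < 7 && tab[3*u_1 + 2] > 6)).
Before the if: ((u <= tab[j + 1] + 4 && j >= 3) ==> (buf[j + 1] < -13 && (!(buf[2] + j < 7 && tab[3*buf[2] + 3*j + 2] > 6)))) && ((!(u <= tab[j + 1] + 4 && j >= 3)) ==> (forall u_1. (!(u_1 < 7 && tab[3*u_1 + 2] > 6))))
Before u := 3*j - 7: ((3*j <= tab[j + 1] + 11 && j >= 3) ==> (buf[j + 1] < -13 && (!(buf[2] + j < 7 && tab[3*buf[2] + 3*j + 2] > 6)))) && ((!(3*j <= tab[j + 1] + 11 && j >= 3)) ==> (forall u_1. (!(u_1 < 7 && tab[3*u_1 + 2] > 6))))
Answer: WP = ((3*j <= tab[j + 1] + 11 && j >= 3) ==> (buf[j + 1] < -13 && (!(buf[2] + j < 7 && tab[3*buf[2] + 3*j + 2] > 6)))) && ((!(3*j <= tab[j + 1] + 11 && j >= 3)) ==> (forall u_1. (!(u_1 < 7 && tab[3*u_1 + 2] > 6))))


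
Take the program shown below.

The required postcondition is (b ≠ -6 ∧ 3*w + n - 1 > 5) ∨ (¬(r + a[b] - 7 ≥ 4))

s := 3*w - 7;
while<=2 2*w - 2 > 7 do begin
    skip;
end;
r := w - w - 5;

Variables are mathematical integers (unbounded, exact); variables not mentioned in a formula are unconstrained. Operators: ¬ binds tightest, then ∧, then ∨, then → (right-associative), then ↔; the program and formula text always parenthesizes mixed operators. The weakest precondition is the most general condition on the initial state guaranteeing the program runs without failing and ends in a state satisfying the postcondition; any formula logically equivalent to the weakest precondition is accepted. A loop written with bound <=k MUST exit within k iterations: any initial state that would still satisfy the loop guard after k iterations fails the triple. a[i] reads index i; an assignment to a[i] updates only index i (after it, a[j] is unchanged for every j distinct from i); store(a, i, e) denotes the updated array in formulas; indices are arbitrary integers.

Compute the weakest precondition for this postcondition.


Working backward. After the program, the postcondition (b ≠ -6 ∧ 3*w + n - 1 > 5) ∨ (¬(r + a[b] - 7 ≥ 4)) must hold; in canonical form it is (b ≠ -6 ∧ n + 3*w > 6) ∨ (¬(a[b] + r ≥ 11)).
Before r := w - w - 5: (b ≠ -6 ∧ n + 3*w > 6) ∨ (¬(a[b] ≥ 16))
Before the loop (bound <=2), unroll the exhaustion recursion (WP_0 = exit-now case; WP_j = one more guarded iteration, up to j = 2):
  WP_0: (¬(2*w > 9)) ∧ ((b ≠ -6 ∧ n + 3*w > 6) ∨ (¬(a[b] ≥ 16)))
  WP_1: (2*w > 9 → ((¬(2*w > 9)) ∧ ((b ≠ -6 ∧ n + 3*w > 6) ∨ (¬(a[b] ≥ 16))))) ∧ ((¬(2*w > 9)) → ((b ≠ -6 ∧ n + 3*w > 6) ∨ (¬(a[b] ≥ 16))))
  WP_2: (2*w > 9 → ((2*w > 9 → ((¬(2*w > 9)) ∧ ((b ≠ -6 ∧ n + 3*w > 6) ∨ (¬(a[b] ≥ 16))))) ∧ ((¬(2*w > 9)) → ((b ≠ -6 ∧ n + 3*w > 6) ∨ (¬(a[b] ≥ 16)))))) ∧ ((¬(2*w > 9)) → ((b ≠ -6 ∧ n + 3*w > 6) ∨ (¬(a[b] ≥ 16))))
So before the loop: (2*w > 9 → ((2*w > 9 → ((¬(2*w > 9)) ∧ ((b ≠ -6 ∧ n + 3*w > 6) ∨ (¬(a[b] ≥ 16))))) ∧ ((¬(2*w > 9)) → ((b ≠ -6 ∧ n + 3*w > 6) ∨ (¬(a[b] ≥ 16)))))) ∧ ((¬(2*w > 9)) → ((b ≠ -6 ∧ n + 3*w > 6) ∨ (¬(a[b] ≥ 16))))
Before s := 3*w - 7: (2*w > 9 → ((2*w > 9 → ((¬(2*w > 9)) ∧ ((b ≠ -6 ∧ n + 3*w > 6) ∨ (¬(a[b] ≥ 16))))) ∧ ((¬(2*w > 9)) → ((b ≠ -6 ∧ n + 3*w > 6) ∨ (¬(a[b] ≥ 16)))))) ∧ ((¬(2*w > 9)) → ((b ≠ -6 ∧ n + 3*w > 6) ∨ (¬(a[b] ≥ 16))))
Answer: WP = (2*w > 9 → ((2*w > 9 → ((¬(2*w > 9)) ∧ ((b ≠ -6 ∧ n + 3*w > 6) ∨ (¬(a[b] ≥ 16))))) ∧ ((¬(2*w > 9)) → ((b ≠ -6 ∧ n + 3*w > 6) ∨ (¬(a[b] ≥ 16)))))) ∧ ((¬(2*w > 9)) → ((b ≠ -6 ∧ n + 3*w > 6) ∨ (¬(a[b] ≥ 16))))


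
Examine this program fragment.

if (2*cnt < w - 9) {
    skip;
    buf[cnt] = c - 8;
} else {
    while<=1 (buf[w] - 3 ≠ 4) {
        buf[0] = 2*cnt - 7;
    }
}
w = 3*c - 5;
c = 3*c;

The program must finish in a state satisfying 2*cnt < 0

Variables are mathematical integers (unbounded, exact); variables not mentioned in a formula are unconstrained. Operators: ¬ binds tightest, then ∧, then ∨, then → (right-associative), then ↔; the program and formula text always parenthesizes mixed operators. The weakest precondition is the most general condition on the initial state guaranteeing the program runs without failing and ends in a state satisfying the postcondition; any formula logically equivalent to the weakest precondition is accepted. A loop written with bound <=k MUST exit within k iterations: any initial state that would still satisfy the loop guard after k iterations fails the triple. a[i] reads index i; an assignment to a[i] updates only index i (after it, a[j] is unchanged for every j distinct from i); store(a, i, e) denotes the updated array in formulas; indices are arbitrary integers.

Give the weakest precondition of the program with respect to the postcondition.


Working backward. After the program, 2*cnt < 0 must hold.
Before c := 3*c: 2*cnt < 0
Before w := 3*c - 5: 2*cnt < 0
Then branch requires 2*cnt < 0; else branch requires (buf[w] ≠ 7 → ((¬(store(buf, 0, 2*cnt - 7)[w] ≠ 7)) ∧ 2*cnt < 0)) ∧ ((¬(buf[w] ≠ 7)) → 2*cnt < 0).
Before the if: (2*cnt < w - 9 → 2*cnt < 0) ∧ ((¬(2*cnt < w - 9)) → ((buf[w] ≠ 7 → ((¬(store(buf, 0, 2*cnt - 7)[w] ≠ 7)) ∧ 2*cnt < 0)) ∧ ((¬(buf[w] ≠ 7)) → 2*cnt < 0)))
Answer: WP = (2*cnt < w - 9 → 2*cnt < 0) ∧ ((¬(2*cnt < w - 9)) → ((buf[w] ≠ 7 → ((¬(store(buf, 0, 2*cnt - 7)[w] ≠ 7)) ∧ 2*cnt < 0)) ∧ ((¬(buf[w] ≠ 7)) → 2*cnt < 0)))


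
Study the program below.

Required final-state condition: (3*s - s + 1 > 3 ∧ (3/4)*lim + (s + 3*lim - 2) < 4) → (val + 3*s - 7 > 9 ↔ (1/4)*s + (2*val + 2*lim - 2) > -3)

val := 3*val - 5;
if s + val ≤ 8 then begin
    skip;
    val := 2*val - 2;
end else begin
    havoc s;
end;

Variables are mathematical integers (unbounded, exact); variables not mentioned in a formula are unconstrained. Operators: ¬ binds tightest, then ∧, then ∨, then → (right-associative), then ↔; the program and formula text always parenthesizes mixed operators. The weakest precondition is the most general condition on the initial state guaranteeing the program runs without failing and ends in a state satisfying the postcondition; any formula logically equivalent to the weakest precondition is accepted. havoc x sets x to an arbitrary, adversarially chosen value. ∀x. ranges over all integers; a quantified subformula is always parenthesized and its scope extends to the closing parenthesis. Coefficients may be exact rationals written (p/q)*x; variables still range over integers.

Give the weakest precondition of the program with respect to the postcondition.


Working backward. After the program, the postcondition (3*s - s + 1 > 3 ∧ (3/4)*lim + (s + 3*lim - 2) < 4) → (val + 3*s - 7 > 9 ↔ (1/4)*s + (2*val + 2*lim - 2) > -3) must hold; in canonical form it is (2*s > 2 ∧ (15/4)*lim + s < 6) → (3*s + val > 16 ↔ 2*lim + (1/4)*s + 2*val > -1).
Then branch requires (2*s > 2 ∧ (15/4)*lim + s < 6) → (3*s + 2*val > 18 ↔ 2*lim + (1/4)*s + 4*val > 3); else branch requires ∀s_1. ((2*s_1 > 2 ∧ (15/4)*lim + s_1 < 6) → (3*s_1 + val > 16 ↔ 2*lim + (1/4)*s_1 + 2*val > -1)).
Before the if: (s + val ≤ 8 → ((2*s > 2 ∧ (15/4)*lim + s < 6) → (3*s + 2*val > 18 ↔ 2*lim + (1/4)*s + 4*val > 3))) ∧ ((¬(s + val ≤ 8)) → (∀s_1. ((2*s_1 > 2 ∧ (15/4)*lim + s_1 < 6) → (3*s_1 + val > 16 ↔ 2*lim + (1/4)*s_1 + 2*val > -1))))
Before val := 3*val - 5: (s + 3*val ≤ 13 → ((2*s > 2 ∧ (15/4)*lim + s < 6) → (3*s + 6*val > 28 ↔ 2*lim + (1/4)*s + 12*val > 23))) ∧ ((¬(s + 3*val ≤ 13)) → (∀s_1. ((2*s_1 > 2 ∧ (15/4)*lim + s_1 < 6) → (3*s_1 + 3*val > 21 ↔ 2*lim + (1/4)*s_1 + 6*val > 9))))
Answer: WP = (s + 3*val ≤ 13 → ((2*s > 2 ∧ (15/4)*lim + s < 6) → (3*s + 6*val > 28 ↔ 2*lim + (1/4)*s + 12*val > 23))) ∧ ((¬(s + 3*val ≤ 13)) → (∀s_1. ((2*s_1 > 2 ∧ (15/4)*lim + s_1 < 6) → (3*s_1 + 3*val > 21 ↔ 2*lim + (1/4)*s_1 + 6*val > 9))))
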